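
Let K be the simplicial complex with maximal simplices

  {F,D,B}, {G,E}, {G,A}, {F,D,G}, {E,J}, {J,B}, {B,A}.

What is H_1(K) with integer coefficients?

H_1 ≅ Z^2.

We work with the vertex ordering A < B < D < E < F < G < J. The simplices of K, each written with vertices in increasing order, are:

  0-simplices (7): A, B, D, E, F, G, J
  1-simplices (10): AB, AG, BD, BF, BJ, DF, DG, EG, EJ, FG
  2-simplices (2): BDF, DFG

giving chain groups C_0 ≅ Z^7, C_1 ≅ Z^10, C_2 ≅ Z^2.

The boundary map ∂_1: C_1 → C_0 is given by ∂[p,q] = [q] − [p].
The 7×10 boundary matrix has rank 6 and Smith normal form diag(1,1,1,1,1,1).

∂_2: C_2 → C_1 acts by ∂[p,q,r] = [q,r] − [p,r] + [p,q]. For instance
  ∂DFG = FG − DG + DF,
  ∂BDF = DF − BF + BD.
As a 10×2 matrix over Z this has rank 2, with invariant factors (1,1).

From H_k ≅ ker(∂_k) / im(∂_{k+1}) we obtain:

  H_1: rank ker ∂_1 − rank ∂_2 = (10 − 6) − 2 = 2, and the invariant factors of ∂_2 are all 1, so H_1 ≅ Z^2.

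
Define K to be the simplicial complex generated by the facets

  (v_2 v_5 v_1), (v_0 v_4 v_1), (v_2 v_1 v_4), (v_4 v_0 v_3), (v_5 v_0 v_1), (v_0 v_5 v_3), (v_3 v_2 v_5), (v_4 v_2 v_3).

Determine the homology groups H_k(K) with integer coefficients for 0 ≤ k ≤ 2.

Fix the vertex order v_0 < v_1 < v_2 < v_3 < v_4 < v_5 and write every simplex with vertices in increasing order. Then dim K = 2 and the simplices of K are:

  0-simplices (6): [v_0], [v_1], [v_2], [v_3], [v_4], [v_5]
  1-simplices (12): [v_0,v_1], [v_0,v_3], [v_0,v_4], [v_0,v_5], [v_1,v_2], [v_1,v_4], [v_1,v_5], [v_2,v_3], [v_2,v_4], [v_2,v_5], [v_3,v_4], [v_3,v_5]
  2-simplices (8): [v_0,v_1,v_4], [v_0,v_1,v_5], [v_0,v_3,v_4], [v_0,v_3,v_5], [v_1,v_2,v_4], [v_1,v_2,v_5], [v_2,v_3,v_4], [v_2,v_3,v_5]

giving chain groups C_0 ≅ Z^6, C_1 ≅ Z^12, C_2 ≅ Z^8.

∂_1: C_1 → C_0 is given by ∂[p,q] = [q] − [p]. For instance
  ∂[v_2,v_5] = [v_5] − [v_2].
The resulting 6×12 matrix has rank 5, and its Smith normal form has invariant factors (1,1,1,1,1).

∂_2: C_2 → C_1 maps a triangle to the signed sum of its edges. For instance
  ∂[v_0,v_1,v_4] = [v_1,v_4] − [v_0,v_4] + [v_0,v_1],
  ∂[v_2,v_3,v_4] = [v_3,v_4] − [v_2,v_4] + [v_2,v_3].
As a 12×8 matrix over Z this has rank 7, with invariant factors (1,1,1,1,1,1,1).

Reading off H_k = ker ∂_k / im ∂_{k+1}:

  H_0: rank C_0 − rank ∂_1 = 6 − 5 = 1, and the invariant factors of ∂_1 are all 1, so H_0 ≅ Z.
  H_1: rank ker ∂_1 − rank ∂_2 = (12 − 5) − 7 = 0, and the invariant factors of ∂_2 are all 1, so H_1 ≅ 0.
  H_2: rank ker ∂_2 − rank ∂_3 = (8 − 7) − 0 = 1, and there is no ∂_3, so H_2 ≅ Z.

H_0 ≅ Z,  H_1 = 0,  H_2 ≅ Z.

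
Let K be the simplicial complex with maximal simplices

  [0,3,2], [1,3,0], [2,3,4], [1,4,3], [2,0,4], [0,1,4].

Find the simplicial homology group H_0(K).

H_0 = Z.

Fix the vertex order 0 < 1 < 2 < 3 < 4 and write every simplex with vertices in increasing order. Then dim K = 2 and the simplices of K are:

  0-simplices (5): [0], [1], [2], [3], [4]
  1-simplices (9): [0,1], [0,2], [0,3], [0,4], [1,3], [1,4], [2,3], [2,4], [3,4]
  2-simplices (6): [0,1,3], [0,1,4], [0,2,3], [0,2,4], [1,3,4], [2,3,4]

giving chain groups C_0 ≅ Z^5, C_1 ≅ Z^9, C_2 ≅ Z^6.

The boundary map ∂_1: C_1 → C_0 is given by ∂[p,q] = [q] − [p]. For instance
  ∂[0,1] = [1] − [0].
This gives a 5×9 integer matrix of rank 4; reducing to Smith normal form yields diagonal entries (1,1,1,1).

Boundary ∂_2: C_2 → C_1 sends each 2-simplex [p,q,r] to [q,r] − [p,r] + [p,q]. For instance
  ∂[0,1,4] = [1,4] − [0,4] + [0,1],
  ∂[0,2,4] = [2,4] − [0,4] + [0,2].
The 9×6 boundary matrix has rank 5 and Smith normal form diag(1,1,1,1,1).

Now H_k = ker ∂_k / im ∂_{k+1}, so:

  H_0: rank C_0 − rank ∂_1 = 5 − 4 = 1, and the invariant factors of ∂_1 are all 1, so H_0 ≅ Z.

(K is a triangulation of the 2-sphere S^2.)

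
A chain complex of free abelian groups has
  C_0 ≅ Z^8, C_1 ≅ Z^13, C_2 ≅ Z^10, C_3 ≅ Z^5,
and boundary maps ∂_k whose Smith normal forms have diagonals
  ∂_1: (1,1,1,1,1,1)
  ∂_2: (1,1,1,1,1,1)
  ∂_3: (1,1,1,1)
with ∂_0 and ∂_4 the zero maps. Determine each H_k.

H_0: b_0 = 8 − 0 − 6 = 2; torsion from ∂_1 factors > 1: none. So H_0 ≅ Z^2.
H_1: b_1 = 13 − 6 − 6 = 1; torsion from ∂_2 factors > 1: none. So H_1 ≅ Z.
H_2: b_2 = 10 − 6 − 4 = 0; torsion from ∂_3 factors > 1: none. So H_2 ≅ 0.
H_3: b_3 = 5 − 4 − 0 = 1; torsion from ∂_4 factors > 1: none. So H_3 ≅ Z.

H_0 ≅ Z^2,  H_1 ≅ Z,  H_2 = 0,  H_3 ≅ Z.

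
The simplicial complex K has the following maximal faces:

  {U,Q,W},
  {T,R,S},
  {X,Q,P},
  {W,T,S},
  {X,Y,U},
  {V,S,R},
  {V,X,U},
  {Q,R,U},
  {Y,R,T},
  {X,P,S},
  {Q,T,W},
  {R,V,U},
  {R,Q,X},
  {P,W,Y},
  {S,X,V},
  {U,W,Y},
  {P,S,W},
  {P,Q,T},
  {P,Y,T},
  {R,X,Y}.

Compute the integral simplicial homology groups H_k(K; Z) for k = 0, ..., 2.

H_0 ≅ Z,  H_1 ≅ Z × Z/2,  H_2 = 0.

We work with the vertex ordering P < Q < R < S < T < U < V < W < X < Y. The simplices of K, each written with vertices in increasing order, are:

  0-simplices (10): P, Q, R, S, T, U, V, W, X, Y
  1-simplices (30): PQ, PS, PT, PW, PX, PY, QR, QT, QU, QW, QX, RS, RT, RU, RV, RX, RY, ST, SV, SW, SX, TW, TY, UV, UW, UX, UY, VX, WY, XY
  2-simplices (20): PQT, PQX, PSW, PSX, PTY, PWY, QRU, QRX, QTW, QUW, RST, RSV, RTY, RUV, RXY, STW, SVX, UVX, UWY, UXY

Hence C_0 ≅ Z^10, C_1 ≅ Z^30, C_2 ≅ Z^20.

The boundary map ∂_1: C_1 → C_0 is given by ∂[p,q] = [q] − [p]. For instance
  ∂PS = S − P.
The 10×30 boundary matrix has rank 9 and Smith normal form diag(1,1,1,1,1,1,1,1,1).

The boundary map ∂_2: C_2 → C_1 sends each 2-simplex [p,q,r] to [q,r] − [p,r] + [p,q]. For instance
  ∂STW = TW − SW + ST,
  ∂UXY = XY − UY + UX.
The resulting 30×20 matrix has rank 20, and its Smith normal form has invariant factors (1,1,1,1,1,1,1,1,1,1,1,1,1,1,1,1,1,1,1,2).

Now H_k = ker ∂_k / im ∂_{k+1}, so:

  H_0: rank C_0 − rank ∂_1 = 10 − 9 = 1, and the invariant factors of ∂_1 are all 1, so H_0 = Z.
  H_1: rank ker ∂_1 − rank ∂_2 = (30 − 9) − 20 = 1, and ∂_2 has invariant factor 2 > 1, so H_1 = Z × Z/2.
  H_2: rank ker ∂_2 − rank ∂_3 = (20 − 20) − 0 = 0, and there is no ∂_3, so H_2 = 0.

As a check, the Euler characteristic is 10 − 30 + 20 = 0, which agrees with 1 − 1 + 0 = 0.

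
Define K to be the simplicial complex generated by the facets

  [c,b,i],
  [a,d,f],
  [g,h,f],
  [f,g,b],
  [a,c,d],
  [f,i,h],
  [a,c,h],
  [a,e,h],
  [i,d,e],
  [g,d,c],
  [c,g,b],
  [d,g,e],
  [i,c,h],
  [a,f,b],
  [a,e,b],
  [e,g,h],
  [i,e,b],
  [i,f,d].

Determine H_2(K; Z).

H_2 ≅ Z.

Order the vertices as a < b < c < d < e < f < g < h < i. Listing each simplex with vertices in this order, K has dimension 2 with simplices:

  0-simplices (9): a, b, c, d, e, f, g, h, i
  1-simplices (27): ab, ac, ad, ae, af, ah, bc, be, bf, bg, bi, cd, cg, ch, ci, de, df, dg, di, eg, eh, ei, fg, fh, fi, gh, hi
  2-simplices (18): abe, abf, acd, ach, adf, aeh, bcg, bci, bei, bfg, cdg, chi, deg, dei, dfi, egh, fgh, fhi

so the chain groups are C_0 ≅ Z^9, C_1 ≅ Z^27, C_2 ≅ Z^18.

∂_1: C_1 → C_0 sends each edge [p,q] (with p < q) to q − p. For instance
  ∂bf = f − b.
As a 9×27 matrix over Z this has rank 8, with invariant factors (1,1,1,1,1,1,1,1).

Boundary ∂_2: C_2 → C_1 maps a triangle to the signed sum of its edges. For instance
  ∂ach = ch − ah + ac,
  ∂fgh = gh − fh + fg.
The 27×18 boundary matrix has rank 17 and Smith normal form diag(1,1,1,1,1,1,1,1,1,1,1,1,1,1,1,1,1).

From H_k ≅ ker(∂_k) / im(∂_{k+1}) we obtain:

  H_2: rank ker ∂_2 − rank ∂_3 = (18 − 17) − 0 = 1, and there is no ∂_3, so H_2 ≅ Z.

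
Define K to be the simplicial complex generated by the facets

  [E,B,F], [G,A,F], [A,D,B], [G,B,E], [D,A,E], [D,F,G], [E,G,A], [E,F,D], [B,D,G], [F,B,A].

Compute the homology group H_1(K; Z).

K has 6 vertices, 15 edges, 10 triangles.
rank ∂_1 = 5, rank ∂_2 = 10 ⇒ b_1 = 15 − 5 − 10 = 0; ∂_2 has invariant factor(s) [2] giving torsion. So H_1 = Z/2.

H_1 ≅ Z/2.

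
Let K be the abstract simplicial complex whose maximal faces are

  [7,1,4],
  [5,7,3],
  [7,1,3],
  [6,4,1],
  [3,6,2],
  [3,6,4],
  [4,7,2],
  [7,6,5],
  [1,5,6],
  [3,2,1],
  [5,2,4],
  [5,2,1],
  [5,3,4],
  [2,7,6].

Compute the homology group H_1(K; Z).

H_1 = Z^2.

Take the total order 1 < 2 < 3 < 4 < 5 < 6 < 7 on the vertex set. Then K (dimension 2) consists of the simplices:

  0-simplices (7): [1], [2], [3], [4], [5], [6], [7]
  1-simplices (21): [1,2], [1,3], [1,4], [1,5], [1,6], [1,7], [2,3], [2,4], [2,5], [2,6], [2,7], [3,4], [3,5], [3,6], [3,7], [4,5], [4,6], [4,7], [5,6], [5,7], [6,7]
  2-simplices (14): [1,2,3], [1,2,5], [1,3,7], [1,4,6], [1,4,7], [1,5,6], [2,3,6], [2,4,5], [2,4,7], [2,6,7], [3,4,5], [3,4,6], [3,5,7], [5,6,7]

Hence C_0 ≅ Z^7, C_1 ≅ Z^21, C_2 ≅ Z^14.

The boundary map ∂_1: C_1 → C_0 is given by ∂[p,q] = [q] − [p]. For instance
  ∂[3,5] = [5] − [3].
This gives a 7×21 integer matrix of rank 6; reducing to Smith normal form yields diagonal entries (1,1,1,1,1,1).

∂_2: C_2 → C_1 maps a triangle to the signed sum of its edges. For instance
  ∂[5,6,7] = [6,7] − [5,7] + [5,6],
  ∂[3,4,5] = [4,5] − [3,5] + [3,4].
The 21×14 boundary matrix has rank 13 and Smith normal form diag(1,1,1,1,1,1,1,1,1,1,1,1,1).

Computing H_k = (kernel of ∂_k) / (image of ∂_{k+1}):

  H_1: rank ker ∂_1 − rank ∂_2 = (21 − 6) − 13 = 2, and the invariant factors of ∂_2 are all 1, so H_1 = Z^2.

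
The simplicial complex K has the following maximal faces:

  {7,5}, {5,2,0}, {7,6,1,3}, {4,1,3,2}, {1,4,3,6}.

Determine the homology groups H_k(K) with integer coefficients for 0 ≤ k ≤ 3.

Take the total order 0 < 1 < 2 < 3 < 4 < 5 < 6 < 7 on the vertex set. Then K (dimension 3) consists of the simplices:

  0-simplices (8): [0], [1], [2], [3], [4], [5], [6], [7]
  1-simplices (16): [0,2], [0,5], [1,2], [1,3], [1,4], [1,6], [1,7], [2,3], [2,4], [2,5], [3,4], [3,6], [3,7], [4,6], [5,7], [6,7]
  2-simplices (11): [0,2,5], [1,2,3], [1,2,4], [1,3,4], [1,3,6], [1,3,7], [1,4,6], [1,6,7], [2,3,4], [3,4,6], [3,6,7]
  3-simplices (3): [1,2,3,4], [1,3,4,6], [1,3,6,7]

Hence C_0 ≅ Z^8, C_1 ≅ Z^16, C_2 ≅ Z^11, C_3 ≅ Z^3.

The boundary map ∂_1: C_1 → C_0 maps an edge to its endpoints' difference, ∂[p,q] = q − p.
The 8×16 boundary matrix has rank 7 and Smith normal form diag(1,1,1,1,1,1,1).

Boundary ∂_2: C_2 → C_1 acts by ∂[p,q,r] = [q,r] − [p,r] + [p,q]. For instance
  ∂[2,3,4] = [3,4] − [2,4] + [2,3],
  ∂[1,6,7] = [6,7] − [1,7] + [1,6].
The 16×11 boundary matrix has rank 8 and Smith normal form diag(1,1,1,1,1,1,1,1).

∂_3: C_3 → C_2 sends each 3-simplex σ to the alternating sum Σ_i (−1)^i (σ with its i-th vertex removed). For instance
  ∂[1,3,6,7] = [3,6,7] − [1,6,7] + [1,3,7] − [1,3,6],
  ∂[1,2,3,4] = [2,3,4] − [1,3,4] + [1,2,4] − [1,2,3].
As a 11×3 matrix over Z this has rank 3, with invariant factors (1,1,1).

Computing H_k = (kernel of ∂_k) / (image of ∂_{k+1}):

  H_0: rank C_0 − rank ∂_1 = 8 − 7 = 1, and the invariant factors of ∂_1 are all 1, so H_0 ≅ Z.
  H_1: rank ker ∂_1 − rank ∂_2 = (16 − 7) − 8 = 1, and the invariant factors of ∂_2 are all 1, so H_1 ≅ Z.
  H_2: rank ker ∂_2 − rank ∂_3 = (11 − 8) − 3 = 0, and the invariant factors of ∂_3 are all 1, so H_2 ≅ 0.
  H_3: rank ker ∂_3 − rank ∂_4 = (3 − 3) − 0 = 0, and there is no ∂_4, so H_3 ≅ 0.

H_0 ≅ Z,  H_1 ≅ Z,  H_2 = 0,  H_3 = 0.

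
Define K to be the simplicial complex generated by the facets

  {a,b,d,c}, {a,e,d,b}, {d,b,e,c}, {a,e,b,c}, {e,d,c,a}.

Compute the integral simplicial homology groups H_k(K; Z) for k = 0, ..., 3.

H_0 ≅ Z,  H_1 = 0,  H_2 = 0,  H_3 ≅ Z.

Fix the vertex order a < b < c < d < e and write every simplex with vertices in increasing order. Then dim K = 3 and the simplices of K are:

  0-simplices (5): a, b, c, d, e
  1-simplices (10): ab, ac, ad, ae, bc, bd, be, cd, ce, de
  2-simplices (10): abc, abd, abe, acd, ace, ade, bcd, bce, bde, cde
  3-simplices (5): abcd, abce, abde, acde, bcde

Hence C_0 ≅ Z^5, C_1 ≅ Z^10, C_2 ≅ Z^10, C_3 ≅ Z^5.

The boundary map ∂_1: C_1 → C_0 maps an edge to its endpoints' difference, ∂[p,q] = q − p.
The resulting 5×10 matrix has rank 4, and its Smith normal form has invariant factors (1,1,1,1).

Boundary ∂_2: C_2 → C_1 maps a triangle to the signed sum of its edges. For instance
  ∂bce = ce − be + bc,
  ∂abe = be − ae + ab.
This gives a 10×10 integer matrix of rank 6; reducing to Smith normal form yields diagonal entries (1,1,1,1,1,1).

∂_3: C_3 → C_2 sends each 3-simplex σ to the alternating sum Σ_i (−1)^i (σ with its i-th vertex removed). For instance
  ∂acde = cde − ade + ace − acd,
  ∂abde = bde − ade + abe − abd.
As a 10×5 matrix over Z this has rank 4, with invariant factors (1,1,1,1).

From H_k ≅ ker(∂_k) / im(∂_{k+1}) we obtain:

  H_0: rank C_0 − rank ∂_1 = 5 − 4 = 1, and the invariant factors of ∂_1 are all 1, so H_0 = Z.
  H_1: rank ker ∂_1 − rank ∂_2 = (10 − 4) − 6 = 0, and the invariant factors of ∂_2 are all 1, so H_1 = 0.
  H_2: rank ker ∂_2 − rank ∂_3 = (10 − 6) − 4 = 0, and the invariant factors of ∂_3 are all 1, so H_2 = 0.
  H_3: rank ker ∂_3 − rank ∂_4 = (5 − 4) − 0 = 1, and there is no ∂_4, so H_3 = Z.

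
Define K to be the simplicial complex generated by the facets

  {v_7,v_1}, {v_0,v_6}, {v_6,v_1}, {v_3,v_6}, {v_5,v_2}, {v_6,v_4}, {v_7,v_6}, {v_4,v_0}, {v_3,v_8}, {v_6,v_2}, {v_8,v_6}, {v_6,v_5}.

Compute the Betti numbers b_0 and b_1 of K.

Take the total order v_0 < v_1 < v_2 < v_3 < v_4 < v_5 < v_6 < v_7 < v_8 on the vertex set. Then K (dimension 1) consists of the simplices:

  0-simplices (9): [v_0], [v_1], [v_2], [v_3], [v_4], [v_5], [v_6], [v_7], [v_8]
  1-simplices (12): [v_0,v_4], [v_0,v_6], [v_1,v_6], [v_1,v_7], [v_2,v_5], [v_2,v_6], [v_3,v_6], [v_3,v_8], [v_4,v_6], [v_5,v_6], [v_6,v_7], [v_6,v_8]

Hence C_0 ≅ Z^9, C_1 ≅ Z^12.

The boundary map ∂_1: C_1 → C_0 is given by ∂[p,q] = [q] − [p]. For instance
  ∂[v_4,v_6] = [v_6] − [v_4].
This gives a 9×12 integer matrix of rank 8; reducing to Smith normal form yields diagonal entries (1,1,1,1,1,1,1,1).

Computing H_k = (kernel of ∂_k) / (image of ∂_{k+1}):

  H_0: rank C_0 − rank ∂_1 = 9 − 8 = 1, and the invariant factors of ∂_1 are all 1, so H_0 ≅ Z.
  H_1: rank ker ∂_1 − rank ∂_2 = (12 − 8) − 0 = 4, and there is no ∂_2, so H_1 ≅ Z^4.

(K is a triangulation of a wedge of 4 circles.)

Hence the Betti numbers are b_0 = 1, b_1 = 4.

b_0 = 1, b_1 = 4.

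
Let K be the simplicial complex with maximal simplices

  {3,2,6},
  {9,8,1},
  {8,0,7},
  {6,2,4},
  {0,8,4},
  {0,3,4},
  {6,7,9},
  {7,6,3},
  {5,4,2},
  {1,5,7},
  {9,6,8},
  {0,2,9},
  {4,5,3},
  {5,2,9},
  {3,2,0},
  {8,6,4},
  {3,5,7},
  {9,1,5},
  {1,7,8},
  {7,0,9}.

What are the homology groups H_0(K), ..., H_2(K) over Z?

Take the total order 0 < 1 < 2 < 3 < 4 < 5 < 6 < 7 < 8 < 9 on the vertex set. Then K (dimension 2) consists of the simplices:

  0-simplices (10): [0], [1], [2], [3], [4], [5], [6], [7], [8], [9]
  1-simplices (30): (30 of them)
  2-simplices (20): (20 of them)

giving chain groups C_0 ≅ Z^10, C_1 ≅ Z^30, C_2 ≅ Z^20.

Boundary ∂_1: C_1 → C_0 sends each edge [p,q] (with p < q) to q − p. For instance
  ∂[6,8] = [8] − [6].
The resulting 10×30 matrix has rank 9, and its Smith normal form has invariant factors (1,1,1,1,1,1,1,1,1).

The boundary map ∂_2: C_2 → C_1 sends each 2-simplex [p,q,r] to [q,r] − [p,r] + [p,q]. For instance
  ∂[2,3,6] = [3,6] − [2,6] + [2,3],
  ∂[3,6,7] = [6,7] − [3,7] + [3,6].
This gives a 30×20 integer matrix of rank 20; reducing to Smith normal form yields diagonal entries (1,1,1,1,1,1,1,1,1,1,1,1,1,1,1,1,1,1,1,2).

Reading off H_k = ker ∂_k / im ∂_{k+1}:

  H_0: rank C_0 − rank ∂_1 = 10 − 9 = 1, and the invariant factors of ∂_1 are all 1, so H_0 = Z.
  H_1: rank ker ∂_1 − rank ∂_2 = (30 − 9) − 20 = 1, and ∂_2 has invariant factor 2 > 1, so H_1 = Z ⊕ Z/2.
  H_2: rank ker ∂_2 − rank ∂_3 = (20 − 20) − 0 = 0, and there is no ∂_3, so H_2 = 0.

(K is a triangulation of the Klein bottle.)

H_0 = Z,  H_1 = Z ⊕ Z/2,  H_2 = 0.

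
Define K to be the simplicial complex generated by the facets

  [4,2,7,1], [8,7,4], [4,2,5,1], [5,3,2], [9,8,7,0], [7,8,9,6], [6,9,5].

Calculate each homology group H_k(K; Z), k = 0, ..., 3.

Order the vertices as 0 < 1 < 2 < 3 < 4 < 5 < 6 < 7 < 8 < 9. Listing each simplex with vertices in this order, K has dimension 3 with simplices:

  0-simplices (10): [0], [1], [2], [3], [4], [5], [6], [7], [8], [9]
  1-simplices (23): [0,7], [0,8], [0,9], [1,2], [1,4], [1,5], [1,7], [2,3], [2,4], [2,5], [2,7], [3,5], [4,5], [4,7], [4,8], [5,6], [5,9], [6,7], [6,8], [6,9], [7,8], [7,9], [8,9]
  2-simplices (17): [0,7,8], [0,7,9], [0,8,9], [1,2,4], [1,2,5], [1,2,7], [1,4,5], [1,4,7], [2,3,5], [2,4,5], [2,4,7], [4,7,8], [5,6,9], [6,7,8], [6,7,9], [6,8,9], [7,8,9]
  3-simplices (4): [0,7,8,9], [1,2,4,5], [1,2,4,7], [6,7,8,9]

so the chain groups are C_0 ≅ Z^10, C_1 ≅ Z^23, C_2 ≅ Z^17, C_3 ≅ Z^4.

Boundary ∂_1: C_1 → C_0 sends each edge [p,q] (with p < q) to q − p. For instance
  ∂[2,3] = [3] − [2].
As a 10×23 matrix over Z this has rank 9, with invariant factors (1,1,1,1,1,1,1,1,1).

Boundary ∂_2: C_2 → C_1 acts by ∂[p,q,r] = [q,r] − [p,r] + [p,q]. For instance
  ∂[5,6,9] = [6,9] − [5,9] + [5,6],
  ∂[2,4,7] = [4,7] − [2,7] + [2,4].
As a 23×17 matrix over Z this has rank 13, with invariant factors (1,1,1,1,1,1,1,1,1,1,1,1,1).

The boundary map ∂_3: C_3 → C_2 sends each 3-simplex σ to the alternating sum Σ_i (−1)^i (σ with its i-th vertex removed). For instance
  ∂[6,7,8,9] = [7,8,9] − [6,8,9] + [6,7,9] − [6,7,8],
  ∂[1,2,4,5] = [2,4,5] − [1,4,5] + [1,2,5] − [1,2,4].
The 17×4 boundary matrix has rank 4 and Smith normal form diag(1,1,1,1).

Now H_k = ker ∂_k / im ∂_{k+1}, so:

  H_0: rank C_0 − rank ∂_1 = 10 − 9 = 1, and the invariant factors of ∂_1 are all 1, so H_0 ≅ Z.
  H_1: rank ker ∂_1 − rank ∂_2 = (23 − 9) − 13 = 1, and the invariant factors of ∂_2 are all 1, so H_1 ≅ Z.
  H_2: rank ker ∂_2 − rank ∂_3 = (17 − 13) − 4 = 0, and the invariant factors of ∂_3 are all 1, so H_2 ≅ 0.
  H_3: rank ker ∂_3 − rank ∂_4 = (4 − 4) − 0 = 0, and there is no ∂_4, so H_3 ≅ 0.

H_0 ≅ Z,  H_1 ≅ Z,  H_2 = 0,  H_3 = 0.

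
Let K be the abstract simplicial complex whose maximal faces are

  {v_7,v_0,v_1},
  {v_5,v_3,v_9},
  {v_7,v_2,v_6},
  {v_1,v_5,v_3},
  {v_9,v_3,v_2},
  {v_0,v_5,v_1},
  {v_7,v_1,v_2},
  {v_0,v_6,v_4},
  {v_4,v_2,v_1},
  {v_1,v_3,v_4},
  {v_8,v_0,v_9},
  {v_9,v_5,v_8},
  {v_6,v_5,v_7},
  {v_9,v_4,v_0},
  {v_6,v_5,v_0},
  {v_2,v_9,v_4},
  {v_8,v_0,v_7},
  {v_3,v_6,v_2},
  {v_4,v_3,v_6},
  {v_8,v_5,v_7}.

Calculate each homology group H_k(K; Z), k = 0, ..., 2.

Fix the vertex order v_0 < v_1 < v_2 < v_3 < v_4 < v_5 < v_6 < v_7 < v_8 < v_9 and write every simplex with vertices in increasing order. Then dim K = 2 and the simplices of K are:

  0-simplices (10): [v_0], [v_1], [v_2], [v_3], [v_4], [v_5], [v_6], [v_7], [v_8], [v_9]
  1-simplices (30): (30 of them)
  2-simplices (20): (20 of them)

so the chain groups are C_0 ≅ Z^10, C_1 ≅ Z^30, C_2 ≅ Z^20.

Boundary ∂_1: C_1 → C_0 is given by ∂[p,q] = [q] − [p].
The resulting 10×30 matrix has rank 9, and its Smith normal form has invariant factors (1,1,1,1,1,1,1,1,1).

∂_2: C_2 → C_1 maps a triangle to the signed sum of its edges. For instance
  ∂[v_3,v_4,v_6] = [v_4,v_6] − [v_3,v_6] + [v_3,v_4],
  ∂[v_2,v_3,v_9] = [v_3,v_9] − [v_2,v_9] + [v_2,v_3].
This gives a 30×20 integer matrix of rank 20; reducing to Smith normal form yields diagonal entries (1,1,1,1,1,1,1,1,1,1,1,1,1,1,1,1,1,1,1,2).

Computing H_k = (kernel of ∂_k) / (image of ∂_{k+1}):

  H_0: rank C_0 − rank ∂_1 = 10 − 9 = 1, and the invariant factors of ∂_1 are all 1, so H_0 ≅ Z.
  H_1: rank ker ∂_1 − rank ∂_2 = (30 − 9) − 20 = 1, and ∂_2 has invariant factor 2 > 1, so H_1 ≅ Z ⊕ Z/2Z.
  H_2: rank ker ∂_2 − rank ∂_3 = (20 − 20) − 0 = 0, and there is no ∂_3, so H_2 ≅ 0.

H_0 = Z,  H_1 = Z ⊕ Z/2Z,  H_2 = 0.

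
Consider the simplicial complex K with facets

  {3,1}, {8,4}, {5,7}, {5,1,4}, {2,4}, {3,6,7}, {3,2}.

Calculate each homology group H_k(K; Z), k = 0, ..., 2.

H_0 ≅ Z,  H_1 ≅ Z^2,  H_2 = 0.

We work with the vertex ordering 1 < 2 < 3 < 4 < 5 < 6 < 7 < 8. The simplices of K, each written with vertices in increasing order, are:

  0-simplices (8): [1], [2], [3], [4], [5], [6], [7], [8]
  1-simplices (11): [1,3], [1,4], [1,5], [2,3], [2,4], [3,6], [3,7], [4,5], [4,8], [5,7], [6,7]
  2-simplices (2): [1,4,5], [3,6,7]

Hence C_0 ≅ Z^8, C_1 ≅ Z^11, C_2 ≅ Z^2.

The boundary map ∂_1: C_1 → C_0 is given by ∂[p,q] = [q] − [p]. For instance
  ∂[3,6] = [6] − [3].
This gives a 8×11 integer matrix of rank 7; reducing to Smith normal form yields diagonal entries (1,1,1,1,1,1,1).

Boundary ∂_2: C_2 → C_1 maps a triangle to the signed sum of its edges. For instance
  ∂[3,6,7] = [6,7] − [3,7] + [3,6],
  ∂[1,4,5] = [4,5] − [1,5] + [1,4].
The resulting 11×2 matrix has rank 2, and its Smith normal form has invariant factors (1,1).

Computing H_k = (kernel of ∂_k) / (image of ∂_{k+1}):

  H_0: rank C_0 − rank ∂_1 = 8 − 7 = 1, and the invariant factors of ∂_1 are all 1, so H_0 ≅ Z.
  H_1: rank ker ∂_1 − rank ∂_2 = (11 − 7) − 2 = 2, and the invariant factors of ∂_2 are all 1, so H_1 ≅ Z^2.
  H_2: rank ker ∂_2 − rank ∂_3 = (2 − 2) − 0 = 0, and there is no ∂_3, so H_2 ≅ 0.

As a check, the Euler characteristic is 8 − 11 + 2 = -1, which agrees with 1 − 2 + 0 = -1.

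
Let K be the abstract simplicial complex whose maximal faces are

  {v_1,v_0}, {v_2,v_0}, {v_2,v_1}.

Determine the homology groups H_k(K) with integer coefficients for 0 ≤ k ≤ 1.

Order the vertices as v_0 < v_1 < v_2. Listing each simplex with vertices in this order, K has dimension 1 with simplices:

  0-simplices (3): [v_0], [v_1], [v_2]
  1-simplices (3): [v_0,v_1], [v_0,v_2], [v_1,v_2]

so the chain groups are C_0 ≅ Z^3, C_1 ≅ Z^3.

The boundary map ∂_1: C_1 → C_0 sends each edge [p,q] (with p < q) to q − p. For instance
  ∂[v_1,v_2] = [v_2] − [v_1].
This gives a 3×3 integer matrix of rank 2; reducing to Smith normal form yields diagonal entries (1,1).

Reading off H_k = ker ∂_k / im ∂_{k+1}:

  H_0: rank C_0 − rank ∂_1 = 3 − 2 = 1, and the invariant factors of ∂_1 are all 1, so H_0 = Z.
  H_1: rank ker ∂_1 − rank ∂_2 = (3 − 2) − 0 = 1, and there is no ∂_2, so H_1 = Z.

As a check, the Euler characteristic is 3 − 3 = 0, which agrees with 1 − 1 = 0.

H_0 ≅ Z,  H_1 ≅ Z.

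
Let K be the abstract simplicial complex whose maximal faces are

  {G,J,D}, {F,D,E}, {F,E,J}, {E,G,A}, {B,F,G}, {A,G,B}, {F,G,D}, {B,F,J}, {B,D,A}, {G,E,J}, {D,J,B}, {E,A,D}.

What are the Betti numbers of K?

We work with the vertex ordering A < B < D < E < F < G < J. The simplices of K, each written with vertices in increasing order, are:

  0-simplices (7): A, B, D, E, F, G, J
  1-simplices (18): AB, AD, AE, AG, BD, BF, BG, BJ, DE, DF, DG, DJ, EF, EG, EJ, FG, FJ, GJ
  2-simplices (12): ABD, ABG, ADE, AEG, BDJ, BFG, BFJ, DEF, DFG, DGJ, EFJ, EGJ

so the chain groups are C_0 ≅ Z^7, C_1 ≅ Z^18, C_2 ≅ Z^12.

∂_1: C_1 → C_0 is given by ∂[p,q] = [q] − [p]. For instance
  ∂BF = F − B.
As a 7×18 matrix over Z this has rank 6, with invariant factors (1,1,1,1,1,1).

∂_2: C_2 → C_1 sends each 2-simplex [p,q,r] to [q,r] − [p,r] + [p,q]. For instance
  ∂ABG = BG − AG + AB,
  ∂BFJ = FJ − BJ + BF.
As a 18×12 matrix over Z this has rank 12, with invariant factors (1,1,1,1,1,1,1,1,1,1,1,2).

Reading off H_k = ker ∂_k / im ∂_{k+1}:

  H_0: rank C_0 − rank ∂_1 = 7 − 6 = 1, and the invariant factors of ∂_1 are all 1, so H_0 = Z.
  H_1: rank ker ∂_1 − rank ∂_2 = (18 − 6) − 12 = 0, and ∂_2 has invariant factor 2 > 1, so H_1 = Z/2Z.
  H_2: rank ker ∂_2 − rank ∂_3 = (12 − 12) − 0 = 0, and there is no ∂_3, so H_2 = 0.

(K is a triangulation of the real projective plane RP^2.)

Hence the Betti numbers are b_0 = 1, b_1 = 0, b_2 = 0.

b_0 = 1, b_1 = 0, b_2 = 0.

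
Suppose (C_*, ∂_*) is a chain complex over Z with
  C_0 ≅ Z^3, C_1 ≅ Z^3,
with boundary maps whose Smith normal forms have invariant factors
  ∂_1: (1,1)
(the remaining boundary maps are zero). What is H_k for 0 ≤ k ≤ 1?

H_0 ≅ Z,  H_1 ≅ Z.

H_0: b_0 = 3 − 0 − 2 = 1; torsion from ∂_1 factors > 1: none. So H_0 ≅ Z.
H_1: b_1 = 3 − 2 − 0 = 1; torsion from ∂_2 factors > 1: none. So H_1 ≅ Z.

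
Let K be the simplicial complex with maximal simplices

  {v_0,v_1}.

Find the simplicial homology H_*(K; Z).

H_0 = Z,  H_1 = 0.

We work with the vertex ordering v_0 < v_1. The simplices of K, each written with vertices in increasing order, are:

  0-simplices (2): [v_0], [v_1]
  1-simplices (1): [v_0,v_1]

Hence C_0 ≅ Z^2, C_1 ≅ Z^1.

Boundary ∂_1: C_1 → C_0 maps an edge to its endpoints' difference, ∂[p,q] = q − p.
The resulting 2×1 matrix has rank 1, and its Smith normal form has invariant factors (1).

Now H_k = ker ∂_k / im ∂_{k+1}, so:

  H_0: rank C_0 − rank ∂_1 = 2 − 1 = 1, and the invariant factors of ∂_1 are all 1, so H_0 = Z.
  H_1: rank ker ∂_1 − rank ∂_2 = (1 − 1) − 0 = 0, and there is no ∂_2, so H_1 = 0.

As a check, the Euler characteristic is 2 − 1 = 1, which agrees with 1 − 0 = 1.
(K is a triangulation of the 1-simplex.)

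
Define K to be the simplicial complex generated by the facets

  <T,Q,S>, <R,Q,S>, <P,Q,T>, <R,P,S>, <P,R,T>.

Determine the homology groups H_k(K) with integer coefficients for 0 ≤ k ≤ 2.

Take the total order P < Q < R < S < T on the vertex set. Then K (dimension 2) consists of the simplices:

  0-simplices (5): P, Q, R, S, T
  1-simplices (10): PQ, PR, PS, PT, QR, QS, QT, RS, RT, ST
  2-simplices (5): PQT, PRS, PRT, QRS, QST

giving chain groups C_0 ≅ Z^5, C_1 ≅ Z^10, C_2 ≅ Z^5.

The boundary map ∂_1: C_1 → C_0 sends each edge [p,q] (with p < q) to q − p. For instance
  ∂RT = T − R.
The 5×10 boundary matrix has rank 4 and Smith normal form diag(1,1,1,1).

Boundary ∂_2: C_2 → C_1 maps a triangle to the signed sum of its edges. For instance
  ∂PRS = RS − PS + PR,
  ∂PQT = QT − PT + PQ.
The resulting 10×5 matrix has rank 5, and its Smith normal form has invariant factors (1,1,1,1,1).

Computing H_k = (kernel of ∂_k) / (image of ∂_{k+1}):

  H_0: rank C_0 − rank ∂_1 = 5 − 4 = 1, and the invariant factors of ∂_1 are all 1, so H_0 ≅ Z.
  H_1: rank ker ∂_1 − rank ∂_2 = (10 − 4) − 5 = 1, and the invariant factors of ∂_2 are all 1, so H_1 ≅ Z.
  H_2: rank ker ∂_2 − rank ∂_3 = (5 − 5) − 0 = 0, and there is no ∂_3, so H_2 ≅ 0.

As a check, the Euler characteristic is 5 − 10 + 5 = 0, which agrees with 1 − 1 + 0 = 0.
(K is a triangulation of the Möbius band.)

H_0 ≅ Z,  H_1 ≅ Z,  H_2 = 0.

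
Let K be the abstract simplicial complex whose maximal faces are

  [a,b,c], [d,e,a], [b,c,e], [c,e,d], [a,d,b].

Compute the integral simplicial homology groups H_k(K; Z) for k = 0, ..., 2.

K has 5 vertices, 10 edges, 5 triangles.
rank ∂_0 = 0, rank ∂_1 = 4 ⇒ b_0 = 5 − 0 − 4 = 1; all invariant factors of ∂_1 are 1 so no torsion. So H_0 = Z.
rank ∂_1 = 4, rank ∂_2 = 5 ⇒ b_1 = 10 − 4 − 5 = 1; all invariant factors of ∂_2 are 1 so no torsion. So H_1 = Z.
rank ∂_2 = 5, rank ∂_3 = 0 ⇒ b_2 = 5 − 5 − 0 = 0. So H_2 = 0.

H_0 ≅ Z,  H_1 ≅ Z,  H_2 = 0.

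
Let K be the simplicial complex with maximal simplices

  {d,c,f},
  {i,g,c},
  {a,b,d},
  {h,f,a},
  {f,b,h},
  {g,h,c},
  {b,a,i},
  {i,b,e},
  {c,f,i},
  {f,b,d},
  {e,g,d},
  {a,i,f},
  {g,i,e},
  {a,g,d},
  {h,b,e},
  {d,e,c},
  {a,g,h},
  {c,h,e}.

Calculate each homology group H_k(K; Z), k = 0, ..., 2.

H_0 = Z,  H_1 = Z × Z/2,  H_2 = 0.

Order the vertices as a < b < c < d < e < f < g < h < i. Listing each simplex with vertices in this order, K has dimension 2 with simplices:

  0-simplices (9): a, b, c, d, e, f, g, h, i
  1-simplices (27): ab, ad, af, ag, ah, ai, bd, be, bf, bh, bi, cd, ce, cf, cg, ch, ci, de, df, dg, eg, eh, ei, fh, fi, gh, gi
  2-simplices (18): abd, abi, adg, afh, afi, agh, bdf, beh, bei, bfh, cde, cdf, ceh, cfi, cgh, cgi, deg, egi

giving chain groups C_0 ≅ Z^9, C_1 ≅ Z^27, C_2 ≅ Z^18.

The boundary map ∂_1: C_1 → C_0 maps an edge to its endpoints' difference, ∂[p,q] = q − p. For instance
  ∂ah = h − a.
The resulting 9×27 matrix has rank 8, and its Smith normal form has invariant factors (1,1,1,1,1,1,1,1).

The boundary map ∂_2: C_2 → C_1 sends each 2-simplex [p,q,r] to [q,r] − [p,r] + [p,q]. For instance
  ∂ceh = eh − ch + ce,
  ∂bdf = df − bf + bd.
As a 27×18 matrix over Z this has rank 18, with invariant factors (1,1,1,1,1,1,1,1,1,1,1,1,1,1,1,1,1,2).

Computing H_k = (kernel of ∂_k) / (image of ∂_{k+1}):

  H_0: rank C_0 − rank ∂_1 = 9 − 8 = 1, and the invariant factors of ∂_1 are all 1, so H_0 = Z.
  H_1: rank ker ∂_1 − rank ∂_2 = (27 − 8) − 18 = 1, and ∂_2 has invariant factor 2 > 1, so H_1 = Z × Z/2.
  H_2: rank ker ∂_2 − rank ∂_3 = (18 − 18) − 0 = 0, and there is no ∂_3, so H_2 = 0.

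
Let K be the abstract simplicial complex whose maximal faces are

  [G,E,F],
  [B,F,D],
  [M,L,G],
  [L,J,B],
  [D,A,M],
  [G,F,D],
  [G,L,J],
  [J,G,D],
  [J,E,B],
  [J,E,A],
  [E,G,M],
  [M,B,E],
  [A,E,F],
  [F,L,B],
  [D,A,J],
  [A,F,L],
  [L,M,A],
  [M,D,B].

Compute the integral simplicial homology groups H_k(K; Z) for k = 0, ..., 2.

H_0 ≅ Z,  H_1 ≅ Z^2,  H_2 ≅ Z.

Take the total order A < B < D < E < F < G < J < L < M on the vertex set. Then K (dimension 2) consists of the simplices:

  0-simplices (9): A, B, D, E, F, G, J, L, M
  1-simplices (27): AD, AE, AF, AJ, AL, AM, BD, BE, BF, BJ, BL, BM, DF, DG, DJ, DM, EF, EG, EJ, EM, FG, FL, GJ, GL, GM, JL, LM
  2-simplices (18): ADJ, ADM, AEF, AEJ, AFL, ALM, BDF, BDM, BEJ, BEM, BFL, BJL, DFG, DGJ, EFG, EGM, GJL, GLM

so the chain groups are C_0 ≅ Z^9, C_1 ≅ Z^27, C_2 ≅ Z^18.

∂_1: C_1 → C_0 maps an edge to its endpoints' difference, ∂[p,q] = q − p.
The resulting 9×27 matrix has rank 8, and its Smith normal form has invariant factors (1,1,1,1,1,1,1,1).

The boundary map ∂_2: C_2 → C_1 sends each 2-simplex [p,q,r] to [q,r] − [p,r] + [p,q]. For instance
  ∂BDM = DM − BM + BD,
  ∂DFG = FG − DG + DF.
This gives a 27×18 integer matrix of rank 17; reducing to Smith normal form yields diagonal entries (1,1,1,1,1,1,1,1,1,1,1,1,1,1,1,1,1).

Reading off H_k = ker ∂_k / im ∂_{k+1}:

  H_0: rank C_0 − rank ∂_1 = 9 − 8 = 1, and the invariant factors of ∂_1 are all 1, so H_0 = Z.
  H_1: rank ker ∂_1 − rank ∂_2 = (27 − 8) − 17 = 2, and the invariant factors of ∂_2 are all 1, so H_1 = Z^2.
  H_2: rank ker ∂_2 − rank ∂_3 = (18 − 17) − 0 = 1, and there is no ∂_3, so H_2 = Z.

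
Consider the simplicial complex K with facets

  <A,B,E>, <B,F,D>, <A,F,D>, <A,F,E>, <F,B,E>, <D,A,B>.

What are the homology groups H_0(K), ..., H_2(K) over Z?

Fix the vertex order A < B < D < E < F and write every simplex with vertices in increasing order. Then dim K = 2 and the simplices of K are:

  0-simplices (5): A, B, D, E, F
  1-simplices (9): AB, AD, AE, AF, BD, BE, BF, DF, EF
  2-simplices (6): ABD, ABE, ADF, AEF, BDF, BEF

Hence C_0 ≅ Z^5, C_1 ≅ Z^9, C_2 ≅ Z^6.

The boundary map ∂_1: C_1 → C_0 sends each edge [p,q] (with p < q) to q − p. For instance
  ∂BF = F − B.
The 5×9 boundary matrix has rank 4 and Smith normal form diag(1,1,1,1).

∂_2: C_2 → C_1 sends each 2-simplex [p,q,r] to [q,r] − [p,r] + [p,q]. For instance
  ∂ADF = DF − AF + AD,
  ∂BDF = DF − BF + BD.
This gives a 9×6 integer matrix of rank 5; reducing to Smith normal form yields diagonal entries (1,1,1,1,1).

Reading off H_k = ker ∂_k / im ∂_{k+1}:

  H_0: rank C_0 − rank ∂_1 = 5 − 4 = 1, and the invariant factors of ∂_1 are all 1, so H_0 = Z.
  H_1: rank ker ∂_1 − rank ∂_2 = (9 − 4) − 5 = 0, and the invariant factors of ∂_2 are all 1, so H_1 = 0.
  H_2: rank ker ∂_2 − rank ∂_3 = (6 − 5) − 0 = 1, and there is no ∂_3, so H_2 = Z.

As a check, the Euler characteristic is 5 − 9 + 6 = 2, which agrees with 1 − 0 + 1 = 2.
(K is a triangulation of the 2-sphere S^2.)

H_0 = Z,  H_1 = 0,  H_2 = Z.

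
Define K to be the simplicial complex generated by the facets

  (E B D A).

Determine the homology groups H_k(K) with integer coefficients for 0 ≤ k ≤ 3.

H_0 = Z,  H_1 = 0,  H_2 = 0,  H_3 = 0.

Fix the vertex order A < B < D < E and write every simplex with vertices in increasing order. Then dim K = 3 and the simplices of K are:

  0-simplices (4): A, B, D, E
  1-simplices (6): AB, AD, AE, BD, BE, DE
  2-simplices (4): ABD, ABE, ADE, BDE
  3-simplices (1): ABDE

so the chain groups are C_0 ≅ Z^4, C_1 ≅ Z^6, C_2 ≅ Z^4, C_3 ≅ Z^1.

Boundary ∂_1: C_1 → C_0 sends each edge [p,q] (with p < q) to q − p. For instance
  ∂AD = D − A.
The resulting 4×6 matrix has rank 3, and its Smith normal form has invariant factors (1,1,1).

∂_2: C_2 → C_1 acts by ∂[p,q,r] = [q,r] − [p,r] + [p,q]. For instance
  ∂BDE = DE − BE + BD,
  ∂ADE = DE − AE + AD.
The resulting 6×4 matrix has rank 3, and its Smith normal form has invariant factors (1,1,1).

The boundary map ∂_3: C_3 → C_2 sends each 3-simplex σ to the alternating sum Σ_i (−1)^i (σ with its i-th vertex removed). For instance
  ∂ABDE = BDE − ADE + ABE − ABD.
As a 4×1 matrix over Z this has rank 1, with invariant factors (1).

Now H_k = ker ∂_k / im ∂_{k+1}, so:

  H_0: rank C_0 − rank ∂_1 = 4 − 3 = 1, and the invariant factors of ∂_1 are all 1, so H_0 ≅ Z.
  H_1: rank ker ∂_1 − rank ∂_2 = (6 − 3) − 3 = 0, and the invariant factors of ∂_2 are all 1, so H_1 ≅ 0.
  H_2: rank ker ∂_2 − rank ∂_3 = (4 − 3) − 1 = 0, and the invariant factors of ∂_3 are all 1, so H_2 ≅ 0.
  H_3: rank ker ∂_3 − rank ∂_4 = (1 − 1) − 0 = 0, and there is no ∂_4, so H_3 ≅ 0.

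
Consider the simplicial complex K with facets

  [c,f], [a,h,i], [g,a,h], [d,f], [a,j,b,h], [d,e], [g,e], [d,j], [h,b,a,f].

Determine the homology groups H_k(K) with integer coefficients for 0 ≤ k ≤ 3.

Order the vertices as a < b < c < d < e < f < g < h < i < j. Listing each simplex with vertices in this order, K has dimension 3 with simplices:

  0-simplices (10): a, b, c, d, e, f, g, h, i, j
  1-simplices (18): ab, af, ag, ah, ai, aj, bf, bh, bj, cf, de, df, dj, eg, fh, gh, hi, hj
  2-simplices (9): abf, abh, abj, afh, agh, ahi, ahj, bfh, bhj
  3-simplices (2): abfh, abhj

so the chain groups are C_0 ≅ Z^10, C_1 ≅ Z^18, C_2 ≅ Z^9, C_3 ≅ Z^2.

Boundary ∂_1: C_1 → C_0 maps an edge to its endpoints' difference, ∂[p,q] = q − p.
As a 10×18 matrix over Z this has rank 9, with invariant factors (1,1,1,1,1,1,1,1,1).

The boundary map ∂_2: C_2 → C_1 sends each 2-simplex [p,q,r] to [q,r] − [p,r] + [p,q]. For instance
  ∂ahj = hj − aj + ah,
  ∂ahi = hi − ai + ah.
The resulting 18×9 matrix has rank 7, and its Smith normal form has invariant factors (1,1,1,1,1,1,1).

Boundary ∂_3: C_3 → C_2 sends each 3-simplex σ to the alternating sum Σ_i (−1)^i (σ with its i-th vertex removed). For instance
  ∂abhj = bhj − ahj + abj − abh,
  ∂abfh = bfh − afh + abh − abf.
The resulting 9×2 matrix has rank 2, and its Smith normal form has invariant factors (1,1).

Computing H_k = (kernel of ∂_k) / (image of ∂_{k+1}):

  H_0: rank C_0 − rank ∂_1 = 10 − 9 = 1, and the invariant factors of ∂_1 are all 1, so H_0 = Z.
  H_1: rank ker ∂_1 − rank ∂_2 = (18 − 9) − 7 = 2, and the invariant factors of ∂_2 are all 1, so H_1 = Z^2.
  H_2: rank ker ∂_2 − rank ∂_3 = (9 − 7) − 2 = 0, and the invariant factors of ∂_3 are all 1, so H_2 = 0.
  H_3: rank ker ∂_3 − rank ∂_4 = (2 − 2) − 0 = 0, and there is no ∂_4, so H_3 = 0.

H_0 = Z,  H_1 = Z^2,  H_2 = 0,  H_3 = 0.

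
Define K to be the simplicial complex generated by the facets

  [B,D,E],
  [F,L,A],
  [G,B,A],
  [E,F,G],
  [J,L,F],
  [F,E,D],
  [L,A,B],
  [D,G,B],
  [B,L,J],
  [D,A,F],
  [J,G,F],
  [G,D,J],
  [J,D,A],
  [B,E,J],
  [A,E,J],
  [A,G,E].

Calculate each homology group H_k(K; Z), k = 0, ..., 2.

K has 8 vertices, 24 edges, 16 triangles.
rank ∂_0 = 0, rank ∂_1 = 7 ⇒ b_0 = 8 − 0 − 7 = 1; all invariant factors of ∂_1 are 1 so no torsion. So H_0 = Z.
rank ∂_1 = 7, rank ∂_2 = 15 ⇒ b_1 = 24 − 7 − 15 = 2; all invariant factors of ∂_2 are 1 so no torsion. So H_1 = Z^2.
rank ∂_2 = 15, rank ∂_3 = 0 ⇒ b_2 = 16 − 15 − 0 = 1. So H_2 = Z.

H_0 = Z,  H_1 = Z^2,  H_2 = Z.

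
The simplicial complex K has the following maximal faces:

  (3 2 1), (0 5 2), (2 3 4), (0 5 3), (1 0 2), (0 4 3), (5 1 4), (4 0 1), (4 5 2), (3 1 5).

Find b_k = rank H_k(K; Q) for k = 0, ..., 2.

Take the total order 0 < 1 < 2 < 3 < 4 < 5 on the vertex set. Then K (dimension 2) consists of the simplices:

  0-simplices (6): [0], [1], [2], [3], [4], [5]
  1-simplices (15): [0,1], [0,2], [0,3], [0,4], [0,5], [1,2], [1,3], [1,4], [1,5], [2,3], [2,4], [2,5], [3,4], [3,5], [4,5]
  2-simplices (10): [0,1,2], [0,1,4], [0,2,5], [0,3,4], [0,3,5], [1,2,3], [1,3,5], [1,4,5], [2,3,4], [2,4,5]

so the chain groups are C_0 ≅ Z^6, C_1 ≅ Z^15, C_2 ≅ Z^10.

∂_1: C_1 → C_0 sends each edge [p,q] (with p < q) to q − p. For instance
  ∂[4,5] = [5] − [4].
The 6×15 boundary matrix has rank 5 and Smith normal form diag(1,1,1,1,1).

The boundary map ∂_2: C_2 → C_1 maps a triangle to the signed sum of its edges. For instance
  ∂[0,2,5] = [2,5] − [0,5] + [0,2],
  ∂[1,3,5] = [3,5] − [1,5] + [1,3].
The 15×10 boundary matrix has rank 10 and Smith normal form diag(1,1,1,1,1,1,1,1,1,2).

Computing H_k = (kernel of ∂_k) / (image of ∂_{k+1}):

  H_0: rank C_0 − rank ∂_1 = 6 − 5 = 1, and the invariant factors of ∂_1 are all 1, so H_0 ≅ Z.
  H_1: rank ker ∂_1 − rank ∂_2 = (15 − 5) − 10 = 0, and ∂_2 has invariant factor 2 > 1, so H_1 ≅ Z/2Z.
  H_2: rank ker ∂_2 − rank ∂_3 = (10 − 10) − 0 = 0, and there is no ∂_3, so H_2 ≅ 0.

Hence the Betti numbers are b_0 = 1, b_1 = 0, b_2 = 0.

b_0 = 1, b_1 = 0, b_2 = 0.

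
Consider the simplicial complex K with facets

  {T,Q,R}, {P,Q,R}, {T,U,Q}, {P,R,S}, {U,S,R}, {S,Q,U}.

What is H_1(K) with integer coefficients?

Order the vertices as P < Q < R < S < T < U. Listing each simplex with vertices in this order, K has dimension 2 with simplices:

  0-simplices (6): P, Q, R, S, T, U
  1-simplices (12): PQ, PR, PS, QR, QS, QT, QU, RS, RT, RU, SU, TU
  2-simplices (6): PQR, PRS, QRT, QSU, QTU, RSU

giving chain groups C_0 ≅ Z^6, C_1 ≅ Z^12, C_2 ≅ Z^6.

Boundary ∂_1: C_1 → C_0 sends each edge [p,q] (with p < q) to q − p.
As a 6×12 matrix over Z this has rank 5, with invariant factors (1,1,1,1,1).

Boundary ∂_2: C_2 → C_1 acts by ∂[p,q,r] = [q,r] − [p,r] + [p,q]. For instance
  ∂QRT = RT − QT + QR,
  ∂PRS = RS − PS + PR.
The resulting 12×6 matrix has rank 6, and its Smith normal form has invariant factors (1,1,1,1,1,1).

Now H_k = ker ∂_k / im ∂_{k+1}, so:

  H_1: rank ker ∂_1 − rank ∂_2 = (12 − 5) − 6 = 1, and the invariant factors of ∂_2 are all 1, so H_1 ≅ Z.

H_1 = Z.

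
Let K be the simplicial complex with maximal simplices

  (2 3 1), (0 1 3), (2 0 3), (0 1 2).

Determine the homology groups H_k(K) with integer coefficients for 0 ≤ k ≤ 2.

H_0 ≅ Z,  H_1 = 0,  H_2 ≅ Z.

We work with the vertex ordering 0 < 1 < 2 < 3. The simplices of K, each written with vertices in increasing order, are:

  0-simplices (4): [0], [1], [2], [3]
  1-simplices (6): [0,1], [0,2], [0,3], [1,2], [1,3], [2,3]
  2-simplices (4): [0,1,2], [0,1,3], [0,2,3], [1,2,3]

giving chain groups C_0 ≅ Z^4, C_1 ≅ Z^6, C_2 ≅ Z^4.

The boundary map ∂_1: C_1 → C_0 maps an edge to its endpoints' difference, ∂[p,q] = q − p. For instance
  ∂[0,1] = [1] − [0].
The resulting 4×6 matrix has rank 3, and its Smith normal form has invariant factors (1,1,1).

Boundary ∂_2: C_2 → C_1 maps a triangle to the signed sum of its edges. For instance
  ∂[0,2,3] = [2,3] − [0,3] + [0,2],
  ∂[1,2,3] = [2,3] − [1,3] + [1,2].
The resulting 6×4 matrix has rank 3, and its Smith normal form has invariant factors (1,1,1).

From H_k ≅ ker(∂_k) / im(∂_{k+1}) we obtain:

  H_0: rank C_0 − rank ∂_1 = 4 − 3 = 1, and the invariant factors of ∂_1 are all 1, so H_0 ≅ Z.
  H_1: rank ker ∂_1 − rank ∂_2 = (6 − 3) − 3 = 0, and the invariant factors of ∂_2 are all 1, so H_1 ≅ 0.
  H_2: rank ker ∂_2 − rank ∂_3 = (4 − 3) − 0 = 1, and there is no ∂_3, so H_2 ≅ Z.

As a check, the Euler characteristic is 4 − 6 + 4 = 2, which agrees with 1 − 0 + 1 = 2.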